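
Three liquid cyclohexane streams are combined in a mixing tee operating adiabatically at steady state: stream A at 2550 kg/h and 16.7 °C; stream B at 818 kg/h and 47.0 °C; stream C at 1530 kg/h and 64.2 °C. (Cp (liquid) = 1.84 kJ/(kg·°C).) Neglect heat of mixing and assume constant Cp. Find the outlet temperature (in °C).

No heat crosses the boundary, so H_out = H_in.
Σ ṁᵢCp,ᵢTᵢ = 2550×1.84×16.7 + 818×1.84×47.0 + 1530×1.84×64.2 = 329830
Σ ṁᵢCp,ᵢ = 2550×1.84 + 818×1.84 + 1530×1.84 = 9012.3
T_out = 329830 / 9012.3 = 36.598 °C

T_out = 36.6 °C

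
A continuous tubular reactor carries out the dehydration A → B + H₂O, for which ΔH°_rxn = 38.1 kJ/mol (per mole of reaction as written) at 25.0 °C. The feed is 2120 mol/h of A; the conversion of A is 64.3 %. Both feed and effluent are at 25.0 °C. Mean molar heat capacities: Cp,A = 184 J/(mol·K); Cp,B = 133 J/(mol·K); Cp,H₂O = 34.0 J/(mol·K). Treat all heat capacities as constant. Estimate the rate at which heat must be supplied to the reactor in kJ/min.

Extent of reaction ξ = 0.643 × 2120 = 1363.2 mol/h
Reaction term: ξ·ΔH°_rxn = 1363.2 × 38.1 = 51936 kJ/h
Q = ΔH = 51936 kJ/h = 14.427 kW
Heat supplied = 865.61 kJ/min

Q_in = 866 kJ/min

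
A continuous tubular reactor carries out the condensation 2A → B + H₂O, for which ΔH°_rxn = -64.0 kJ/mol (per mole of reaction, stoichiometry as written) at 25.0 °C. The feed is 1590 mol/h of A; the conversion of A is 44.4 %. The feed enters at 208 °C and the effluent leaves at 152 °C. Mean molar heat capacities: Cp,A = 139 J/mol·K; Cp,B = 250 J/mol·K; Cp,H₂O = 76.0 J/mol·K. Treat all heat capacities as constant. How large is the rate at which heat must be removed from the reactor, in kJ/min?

Extent of reaction ξ = 0.444 × 1590 / 2 = 352.98 mol/h
Reaction term: ξ·ΔH°_rxn = 352.98 × -64.0 = -22591 kJ/h
Sensible, feed 208→25 °C: -40445 kJ/h
Outlet flows (mol/h): A 884.04, B 352.98, H₂O 352.98
Sensible, products 25→152 °C: 30220 kJ/h
Q = ΔH = -32816 kJ/h = -9.1154 kW
Heat removed = 546.93 kJ/min

Q_out = 547 kJ/min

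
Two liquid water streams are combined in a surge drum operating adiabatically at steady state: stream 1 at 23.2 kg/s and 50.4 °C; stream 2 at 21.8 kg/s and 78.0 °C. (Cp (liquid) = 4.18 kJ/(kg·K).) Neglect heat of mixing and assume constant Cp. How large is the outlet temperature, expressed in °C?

No heat crosses the boundary, so H_out = H_in.
T_out = Σ ṁᵢCp,ᵢTᵢ / Σ ṁᵢCp,ᵢ
      = 11995 / 188.1 = 63.771 °C

T_out = 63.8 °C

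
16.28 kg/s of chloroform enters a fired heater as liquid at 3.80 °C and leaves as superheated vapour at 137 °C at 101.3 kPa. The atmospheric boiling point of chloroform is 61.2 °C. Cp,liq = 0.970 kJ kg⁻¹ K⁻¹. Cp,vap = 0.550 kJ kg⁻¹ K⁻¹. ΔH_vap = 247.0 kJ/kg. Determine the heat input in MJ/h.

Q = 20200 MJ/h

liquid 3.80→61.2 °C: 55.678 kJ/kg
vaporisation at 61.2 °C: 247 kJ/kg
vapour 61.2→137 °C: 41.69 kJ/kg
Δh = 55.678 + 247 + 41.69 = 344.37 kJ/kg
Q = ṁ·Δh = 16.28 kg/s × 344.37 kJ/kg = 5606.3 kJ/s
|Q| = 5606.3 kW = 20183 MJ/h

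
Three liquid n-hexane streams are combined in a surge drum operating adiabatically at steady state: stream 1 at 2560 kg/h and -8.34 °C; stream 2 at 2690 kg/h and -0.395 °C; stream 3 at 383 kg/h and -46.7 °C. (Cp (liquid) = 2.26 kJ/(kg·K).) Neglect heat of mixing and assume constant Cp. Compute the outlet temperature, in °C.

No heat crosses the boundary, so H_out = H_in.
T_out = Σ ṁᵢCp,ᵢTᵢ / Σ ṁᵢCp,ᵢ
      = -91076 / 12731 = -7.1541 °C

T_out = -7.15 °C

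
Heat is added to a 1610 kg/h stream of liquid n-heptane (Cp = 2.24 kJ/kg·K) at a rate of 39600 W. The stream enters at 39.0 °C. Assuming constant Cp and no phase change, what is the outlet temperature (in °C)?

Q = 39600 W = 142560 kJ/h
ΔT = Q/(ṁ·Cp) = 142560/(1610×2.24) = 39.53 K
T_out = 39.0 + 39.53 = 78.53 °C

T_out = 78.5 °C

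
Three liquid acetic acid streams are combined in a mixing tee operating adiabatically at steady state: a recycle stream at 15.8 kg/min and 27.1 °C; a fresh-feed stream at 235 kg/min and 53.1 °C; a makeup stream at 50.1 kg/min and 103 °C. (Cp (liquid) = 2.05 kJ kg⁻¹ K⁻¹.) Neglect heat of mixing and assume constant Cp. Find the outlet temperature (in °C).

Adiabatic, steady state ⇒ Σ ṁᵢCp,ᵢ(T_out − Tᵢ) = 0
T_out = Σ ṁᵢCp,ᵢTᵢ / Σ ṁᵢCp,ᵢ
      = 37037 / 616.84 = 60.043 °C

T_out = 60.0 °C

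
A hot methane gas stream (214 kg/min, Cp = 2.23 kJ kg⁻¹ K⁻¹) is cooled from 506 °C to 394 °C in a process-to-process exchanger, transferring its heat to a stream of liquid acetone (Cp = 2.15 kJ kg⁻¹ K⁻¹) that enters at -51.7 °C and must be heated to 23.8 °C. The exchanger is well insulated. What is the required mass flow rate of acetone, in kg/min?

ṁ_c = 329 kg/min

Heat released by hot stream: Q = 214 × 2.23 × (506 − 394) = 53449 kJ/min
Energy balance on cold side (adiabatic exchanger): Q = ṁ_c·Cp_c·(T_c,out − T_c,in)
ṁ_c = 53449 / [2.15 × (23.8 − -51.7)] = 329.27 kg/min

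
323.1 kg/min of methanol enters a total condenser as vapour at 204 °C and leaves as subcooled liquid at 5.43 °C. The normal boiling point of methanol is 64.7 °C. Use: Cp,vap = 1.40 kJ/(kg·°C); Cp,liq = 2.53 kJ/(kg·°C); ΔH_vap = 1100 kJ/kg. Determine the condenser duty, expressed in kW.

Q_c = 7780 kW

vapour 204→64.7 °C: -195.02 kJ/kg
condensation at 64.7 °C: -1100 kJ/kg
liquid 64.7→5.43 °C: -149.95 kJ/kg
Δh = -195.02 + -1100 + -149.95 = -1445 kJ/kg
Q = ṁ·Δh = 323.1 kg/min × -1445 kJ/kg = -466870 kJ/min
|Q| = 7781.2 kW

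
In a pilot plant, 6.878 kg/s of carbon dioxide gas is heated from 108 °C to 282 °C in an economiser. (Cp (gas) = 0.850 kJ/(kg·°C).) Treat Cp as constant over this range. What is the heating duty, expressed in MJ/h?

Q = 3660 MJ/h

Q = ṁ·Cp·ΔT = 6.878 × 0.850 × (282 − 108) = 1017.3 kJ/s
Heating duty = 3662.1 MJ/h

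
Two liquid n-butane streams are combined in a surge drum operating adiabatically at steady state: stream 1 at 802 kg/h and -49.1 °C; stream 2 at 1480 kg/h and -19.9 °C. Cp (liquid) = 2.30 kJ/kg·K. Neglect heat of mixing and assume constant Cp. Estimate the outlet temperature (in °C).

Adiabatic, steady state ⇒ Σ ṁᵢCp,ᵢ(T_out − Tᵢ) = 0
T_out = Σ ṁᵢCp,ᵢTᵢ / Σ ṁᵢCp,ᵢ
      = -158310 / 5248.6 = -30.162 °C

T_out = -30.2 °C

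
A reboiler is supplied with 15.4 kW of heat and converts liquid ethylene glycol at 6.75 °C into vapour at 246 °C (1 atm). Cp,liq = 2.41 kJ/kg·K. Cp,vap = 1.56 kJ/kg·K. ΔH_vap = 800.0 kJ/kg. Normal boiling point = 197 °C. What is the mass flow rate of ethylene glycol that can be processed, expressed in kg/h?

Δh = 2.41×(197−6.75) + 800.0 + 1.56×(246−197) = 1334.9 kJ/kg
Q = 15.4 kW = 15.4 kJ/s = 55440 kJ/h
ṁ = Q/Δh = 55440 / 1334.9 = 41.53 kg/h

ṁ = 41.5 kg/h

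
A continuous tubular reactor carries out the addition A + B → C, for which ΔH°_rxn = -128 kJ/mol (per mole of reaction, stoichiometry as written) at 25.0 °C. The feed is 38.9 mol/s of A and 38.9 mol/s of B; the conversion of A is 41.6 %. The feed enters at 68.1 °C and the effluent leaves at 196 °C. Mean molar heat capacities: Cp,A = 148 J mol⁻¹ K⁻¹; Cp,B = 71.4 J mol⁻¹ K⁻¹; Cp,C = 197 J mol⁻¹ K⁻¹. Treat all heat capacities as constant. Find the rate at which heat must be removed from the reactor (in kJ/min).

Q_out = 62500 kJ/min

Extent of reaction ξ = 0.416 × 38.9 = 16.182 mol/s
Reaction term: ξ·ΔH°_rxn = 16.182 × -128 = -2071.3 kJ/s
Sensible, feed 68.1→25 °C: -367.84 kJ/s
Outlet flows (mol/s): A 22.718, B 22.718, C 16.182
Sensible, products 25→196 °C: 1397.4 kJ/s
Q = ΔH = -1041.7 kJ/s = -1041.7 kW
Heat removed = 62505 kJ/min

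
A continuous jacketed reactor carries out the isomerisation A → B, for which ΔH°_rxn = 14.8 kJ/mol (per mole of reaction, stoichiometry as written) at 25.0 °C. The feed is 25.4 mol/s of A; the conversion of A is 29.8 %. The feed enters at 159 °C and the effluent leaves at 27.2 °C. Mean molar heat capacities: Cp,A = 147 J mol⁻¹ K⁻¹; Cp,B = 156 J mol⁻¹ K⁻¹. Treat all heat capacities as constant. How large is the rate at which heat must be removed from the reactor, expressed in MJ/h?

Q_out = 1370 MJ/h

Extent of reaction ξ = 0.298 × 25.4 = 7.5692 mol/s
Reaction term: ξ·ΔH°_rxn = 7.5692 × 14.8 = 112.02 kJ/s
Sensible, feed 159→25 °C: -500.33 kJ/s
Outlet flows (mol/s): A 17.831, B 7.5692
Sensible, products 25→27.2 °C: 8.3642 kJ/s
Q = ΔH = -379.94 kJ/s = -379.94 kW
Heat removed = 1367.8 MJ/h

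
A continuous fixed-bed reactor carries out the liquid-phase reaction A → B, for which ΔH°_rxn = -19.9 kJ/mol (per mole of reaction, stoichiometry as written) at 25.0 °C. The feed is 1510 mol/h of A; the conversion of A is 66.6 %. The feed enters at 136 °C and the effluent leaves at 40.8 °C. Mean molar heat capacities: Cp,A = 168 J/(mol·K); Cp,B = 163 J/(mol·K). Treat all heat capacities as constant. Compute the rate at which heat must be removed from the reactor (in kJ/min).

Q_out = 737 kJ/min

Extent of reaction ξ = 0.666 × 1510 = 1005.7 mol/h
Reaction term: ξ·ΔH°_rxn = 1005.7 × -19.9 = -20013 kJ/h
Sensible, feed 136→25 °C: -28158 kJ/h
Outlet flows (mol/h): A 504.34, B 1005.7
Sensible, products 25→40.8 °C: 3928.7 kJ/h
Q = ΔH = -44242 kJ/h = -12.29 kW
Heat removed = 737.37 kJ/min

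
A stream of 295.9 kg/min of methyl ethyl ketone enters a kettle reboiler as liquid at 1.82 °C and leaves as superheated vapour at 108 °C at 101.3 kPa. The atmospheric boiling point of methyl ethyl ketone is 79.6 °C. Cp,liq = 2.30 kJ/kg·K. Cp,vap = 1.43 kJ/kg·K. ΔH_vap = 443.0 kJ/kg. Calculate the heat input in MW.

liquid 1.82→79.6 °C: 178.89 kJ/kg
vaporisation at 79.6 °C: 443 kJ/kg
vapour 79.6→108 °C: 40.612 kJ/kg
Δh = 178.89 + 443 + 40.612 = 662.51 kJ/kg
Q = ṁ·Δh = 295.9 kg/min × 662.51 kJ/kg = 196040 kJ/min
|Q| = 3267.3 kW = 3.2673 MW

Q = 3.27 MW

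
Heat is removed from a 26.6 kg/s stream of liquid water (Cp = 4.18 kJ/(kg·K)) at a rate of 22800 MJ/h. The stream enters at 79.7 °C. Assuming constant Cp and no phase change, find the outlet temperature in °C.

T_out = 22.7 °C

Q = 22800 MJ/h = 6333.3 kJ/s
ΔT = Q/(ṁ·Cp) = 6333.3/(26.6×4.18) = 56.961 K
T_out = 79.7 − 56.961 = 22.739 °C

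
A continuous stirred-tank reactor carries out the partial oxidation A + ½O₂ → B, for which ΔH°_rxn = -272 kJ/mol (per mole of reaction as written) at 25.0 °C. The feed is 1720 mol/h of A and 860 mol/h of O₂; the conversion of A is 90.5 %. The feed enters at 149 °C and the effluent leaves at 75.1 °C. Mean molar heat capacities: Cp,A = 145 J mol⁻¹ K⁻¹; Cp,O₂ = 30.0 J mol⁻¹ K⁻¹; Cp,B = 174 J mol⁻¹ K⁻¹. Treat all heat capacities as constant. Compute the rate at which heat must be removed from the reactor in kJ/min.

Extent of reaction ξ = 0.905 × 1720 = 1556.6 mol/h
Reaction term: ξ·ΔH°_rxn = 1556.6 × -272 = -423400 kJ/h
Sensible, feed 149→25 °C: -34125 kJ/h
Outlet flows (mol/h): A 163.4, O₂ 81.7, B 1556.6
Sensible, products 25→75.1 °C: 14879 kJ/h
Q = ΔH = -442640 kJ/h = -122.96 kW
Heat removed = 7377.3 kJ/min

Q_out = 7380 kJ/min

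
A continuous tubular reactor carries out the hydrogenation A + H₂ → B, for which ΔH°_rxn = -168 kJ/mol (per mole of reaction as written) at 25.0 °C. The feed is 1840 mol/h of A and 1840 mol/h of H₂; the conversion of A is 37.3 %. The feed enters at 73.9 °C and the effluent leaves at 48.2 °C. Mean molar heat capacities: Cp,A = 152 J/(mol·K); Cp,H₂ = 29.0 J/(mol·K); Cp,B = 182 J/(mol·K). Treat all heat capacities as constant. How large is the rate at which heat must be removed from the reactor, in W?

Extent of reaction ξ = 0.373 × 1840 = 686.32 mol/h
Reaction term: ξ·ΔH°_rxn = 686.32 × -168 = -115300 kJ/h
Sensible, feed 73.9→25 °C: -16286 kJ/h
Outlet flows (mol/h): A 1153.7, H₂ 1153.7, B 686.32
Sensible, products 25→48.2 °C: 7742.5 kJ/h
Q = ΔH = -123840 kJ/h = -34.401 kW
Heat removed = 34401 W

Q_out = 34400 W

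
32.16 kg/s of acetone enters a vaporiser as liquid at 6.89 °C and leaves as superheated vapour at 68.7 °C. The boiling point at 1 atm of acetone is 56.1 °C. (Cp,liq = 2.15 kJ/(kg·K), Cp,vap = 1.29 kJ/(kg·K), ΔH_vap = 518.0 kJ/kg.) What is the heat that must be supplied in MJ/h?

Q = 74100 MJ/h

liquid 6.89→56.1 °C: 105.8 kJ/kg
vaporisation at 56.1 °C: 518 kJ/kg
vapour 56.1→68.7 °C: 16.254 kJ/kg
Δh = 105.8 + 518 + 16.254 = 640.06 kJ/kg
Q = ṁ·Δh = 32.16 kg/s × 640.06 kJ/kg = 20584 kJ/s
|Q| = 20584 kW = 74103 MJ/h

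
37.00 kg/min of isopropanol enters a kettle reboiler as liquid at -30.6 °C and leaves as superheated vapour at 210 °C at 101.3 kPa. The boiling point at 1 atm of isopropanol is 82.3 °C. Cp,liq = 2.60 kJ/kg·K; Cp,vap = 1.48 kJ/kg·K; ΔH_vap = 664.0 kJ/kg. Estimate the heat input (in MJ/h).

liquid -30.6→82.3 °C: 293.54 kJ/kg
vaporisation at 82.3 °C: 664 kJ/kg
vapour 82.3→210 °C: 189 kJ/kg
Δh = 293.54 + 664 + 189 = 1146.5 kJ/kg
Q = ṁ·Δh = 37.00 kg/min × 1146.5 kJ/kg = 42422 kJ/min
|Q| = 707.03 kW = 2545.3 MJ/h

Q = 2550 MJ/h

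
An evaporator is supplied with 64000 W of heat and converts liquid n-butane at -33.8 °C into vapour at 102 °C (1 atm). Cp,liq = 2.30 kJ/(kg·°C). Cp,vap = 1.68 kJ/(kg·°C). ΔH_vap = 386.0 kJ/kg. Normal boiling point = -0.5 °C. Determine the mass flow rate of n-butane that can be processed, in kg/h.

Δh = 2.30×(-0.5−-33.8) + 386.0 + 1.68×(102−-0.5) = 634.79 kJ/kg
Q = 64000 W = 64 kJ/s = 230400 kJ/h
ṁ = Q/Δh = 230400 / 634.79 = 362.95 kg/h

ṁ = 363 kg/h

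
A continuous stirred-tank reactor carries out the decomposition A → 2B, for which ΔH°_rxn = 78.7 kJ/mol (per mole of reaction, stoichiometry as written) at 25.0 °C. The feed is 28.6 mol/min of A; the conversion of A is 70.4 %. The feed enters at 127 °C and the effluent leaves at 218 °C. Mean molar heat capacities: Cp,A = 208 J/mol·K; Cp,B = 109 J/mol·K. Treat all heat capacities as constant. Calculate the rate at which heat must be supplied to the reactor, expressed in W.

Extent of reaction ξ = 0.704 × 28.6 = 20.134 mol/min
Reaction term: ξ·ΔH°_rxn = 20.134 × 78.7 = 1584.6 kJ/min
Sensible, feed 127→25 °C: -606.78 kJ/min
Outlet flows (mol/min): A 8.4656, B 40.269
Sensible, products 25→218 °C: 1187 kJ/min
Q = ΔH = 2164.8 kJ/min = 36.08 kW
Heat supplied = 36080 W

Q_in = 36100 W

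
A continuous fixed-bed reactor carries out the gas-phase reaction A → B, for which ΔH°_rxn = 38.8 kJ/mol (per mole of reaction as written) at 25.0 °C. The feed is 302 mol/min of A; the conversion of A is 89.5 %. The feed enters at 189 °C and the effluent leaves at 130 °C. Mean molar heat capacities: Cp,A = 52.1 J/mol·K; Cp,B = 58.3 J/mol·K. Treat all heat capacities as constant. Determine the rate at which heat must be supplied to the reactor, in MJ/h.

Q_in = 584 MJ/h

Extent of reaction ξ = 0.895 × 302 = 270.29 mol/min
Reaction term: ξ·ΔH°_rxn = 270.29 × 38.8 = 10487 kJ/min
Sensible, feed 189→25 °C: -2580.4 kJ/min
Outlet flows (mol/min): A 31.71, B 270.29
Sensible, products 25→130 °C: 1828 kJ/min
Q = ΔH = 9734.9 kJ/min = 162.25 kW
Heat supplied = 584.09 MJ/h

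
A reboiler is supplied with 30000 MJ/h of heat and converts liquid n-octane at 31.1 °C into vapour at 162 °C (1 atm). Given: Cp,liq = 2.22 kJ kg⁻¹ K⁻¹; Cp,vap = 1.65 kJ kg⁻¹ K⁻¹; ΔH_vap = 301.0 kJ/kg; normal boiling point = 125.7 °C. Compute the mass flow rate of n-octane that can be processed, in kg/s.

ṁ = 14.6 kg/s

Δh = 2.22×(125.7−31.1) + 301.0 + 1.65×(162−125.7) = 570.91 kJ/kg
Q = 30000 MJ/h = 8333.3 kJ/s = 8333.3 kJ/s
ṁ = Q/Δh = 8333.3 / 570.91 = 14.597 kg/s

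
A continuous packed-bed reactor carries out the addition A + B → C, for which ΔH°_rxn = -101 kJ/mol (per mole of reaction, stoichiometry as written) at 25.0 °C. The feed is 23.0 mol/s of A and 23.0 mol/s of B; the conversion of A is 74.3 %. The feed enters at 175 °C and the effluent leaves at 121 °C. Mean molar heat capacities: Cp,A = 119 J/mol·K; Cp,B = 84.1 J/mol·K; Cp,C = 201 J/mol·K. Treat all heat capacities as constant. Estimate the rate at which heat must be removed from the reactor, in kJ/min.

Q_out = 119000 kJ/min

Extent of reaction ξ = 0.743 × 23.0 = 17.089 mol/s
Reaction term: ξ·ΔH°_rxn = 17.089 × -101 = -1726 kJ/s
Sensible, feed 175→25 °C: -700.7 kJ/s
Outlet flows (mol/s): A 5.911, B 5.911, C 17.089
Sensible, products 25→121 °C: 445 kJ/s
Q = ΔH = -1981.7 kJ/s = -1981.7 kW
Heat removed = 118900 kJ/min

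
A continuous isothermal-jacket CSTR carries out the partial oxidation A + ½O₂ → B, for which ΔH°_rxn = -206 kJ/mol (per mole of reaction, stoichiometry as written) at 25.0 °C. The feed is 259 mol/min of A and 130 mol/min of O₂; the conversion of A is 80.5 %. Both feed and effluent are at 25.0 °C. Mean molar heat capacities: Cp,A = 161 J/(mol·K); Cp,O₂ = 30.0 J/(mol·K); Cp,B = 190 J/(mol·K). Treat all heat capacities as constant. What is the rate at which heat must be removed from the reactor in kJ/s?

Q_out = 716 kJ/s

Extent of reaction ξ = 0.805 × 259 = 208.5 mol/min
Reaction term: ξ·ΔH°_rxn = 208.5 × -206 = -42950 kJ/min
Q = ΔH = -42950 kJ/min = -715.83 kW
Heat removed = 715.83 kJ/s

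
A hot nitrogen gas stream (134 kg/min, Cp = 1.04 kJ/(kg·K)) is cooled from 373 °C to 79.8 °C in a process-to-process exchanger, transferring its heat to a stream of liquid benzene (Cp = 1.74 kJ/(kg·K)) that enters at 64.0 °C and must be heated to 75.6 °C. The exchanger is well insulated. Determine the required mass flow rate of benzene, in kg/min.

Heat released by hot stream: Q = 134 × 1.04 × (373 − 79.8) = 40860 kJ/min
Energy balance on cold side (adiabatic exchanger): Q = ṁ_c·Cp_c·(T_c,out − T_c,in)
ṁ_c = 40860 / [1.74 × (75.6 − 64.0)] = 2024.4 kg/min

ṁ_c = 2020 kg/min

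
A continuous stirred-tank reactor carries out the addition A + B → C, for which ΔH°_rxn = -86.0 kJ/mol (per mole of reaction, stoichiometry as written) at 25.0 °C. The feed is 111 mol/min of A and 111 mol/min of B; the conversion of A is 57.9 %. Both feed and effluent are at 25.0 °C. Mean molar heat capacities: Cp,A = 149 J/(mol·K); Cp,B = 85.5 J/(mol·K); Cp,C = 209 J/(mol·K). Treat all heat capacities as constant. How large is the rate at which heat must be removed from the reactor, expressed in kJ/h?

Q_out = 332000 kJ/h

Extent of reaction ξ = 0.579 × 111 = 64.269 mol/min
Reaction term: ξ·ΔH°_rxn = 64.269 × -86.0 = -5527.1 kJ/min
Q = ΔH = -5527.1 kJ/min = -92.119 kW
Heat removed = 331630 kJ/h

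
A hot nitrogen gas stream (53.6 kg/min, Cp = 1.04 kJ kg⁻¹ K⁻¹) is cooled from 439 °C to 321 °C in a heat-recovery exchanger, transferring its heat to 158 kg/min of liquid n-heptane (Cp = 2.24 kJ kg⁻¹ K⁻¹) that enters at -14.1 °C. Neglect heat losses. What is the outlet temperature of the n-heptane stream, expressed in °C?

T_c,out = 4.49 °C

Heat released by hot stream: Q = 53.6 × 1.04 × (439 − 321) = 6577.8 kJ/min
Energy balance on cold side (adiabatic exchanger): Q = ṁ_c·Cp_c·(T_c,out − T_c,in)
T_c,out = -14.1 + 6577.8/(158 × 2.24) = 4.4855 °C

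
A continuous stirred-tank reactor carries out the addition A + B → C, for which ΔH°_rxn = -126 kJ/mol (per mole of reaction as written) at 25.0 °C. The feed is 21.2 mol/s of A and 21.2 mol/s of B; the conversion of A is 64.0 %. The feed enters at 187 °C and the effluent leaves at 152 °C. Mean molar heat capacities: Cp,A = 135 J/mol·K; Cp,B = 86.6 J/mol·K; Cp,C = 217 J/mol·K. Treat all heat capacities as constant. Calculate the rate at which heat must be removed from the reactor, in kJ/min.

Q_out = 113000 kJ/min

Extent of reaction ξ = 0.640 × 21.2 = 13.568 mol/s
Reaction term: ξ·ΔH°_rxn = 13.568 × -126 = -1709.6 kJ/s
Sensible, feed 187→25 °C: -761.06 kJ/s
Outlet flows (mol/s): A 7.632, B 7.632, C 13.568
Sensible, products 25→152 °C: 588.71 kJ/s
Q = ΔH = -1881.9 kJ/s = -1881.9 kW
Heat removed = 112920 kJ/min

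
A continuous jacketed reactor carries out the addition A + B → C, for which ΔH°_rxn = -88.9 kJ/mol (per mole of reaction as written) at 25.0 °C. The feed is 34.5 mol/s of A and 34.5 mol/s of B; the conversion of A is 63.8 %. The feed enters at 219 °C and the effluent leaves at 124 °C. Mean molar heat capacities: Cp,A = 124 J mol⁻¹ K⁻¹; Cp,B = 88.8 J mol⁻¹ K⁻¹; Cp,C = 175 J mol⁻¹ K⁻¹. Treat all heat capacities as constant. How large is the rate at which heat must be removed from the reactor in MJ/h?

Extent of reaction ξ = 0.638 × 34.5 = 22.011 mol/s
Reaction term: ξ·ΔH°_rxn = 22.011 × -88.9 = -1956.8 kJ/s
Sensible, feed 219→25 °C: -1424.3 kJ/s
Outlet flows (mol/s): A 12.489, B 12.489, C 22.011
Sensible, products 25→124 °C: 644.45 kJ/s
Q = ΔH = -2736.6 kJ/s = -2736.6 kW
Heat removed = 9851.8 MJ/h

Q_out = 9850 MJ/h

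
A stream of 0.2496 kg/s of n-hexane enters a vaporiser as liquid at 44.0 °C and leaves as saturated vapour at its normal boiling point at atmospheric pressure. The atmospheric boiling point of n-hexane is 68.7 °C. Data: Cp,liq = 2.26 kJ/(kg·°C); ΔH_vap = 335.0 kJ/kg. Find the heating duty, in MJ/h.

liquid 44.0→68.7 °C: 55.822 kJ/kg
vaporisation at 68.7 °C: 335 kJ/kg
Δh = 55.822 + 335 = 390.82 kJ/kg
Q = ṁ·Δh = 0.2496 kg/s × 390.82 kJ/kg = 97.549 kJ/s
|Q| = 97.549 kW = 351.18 MJ/h

Q = 351 MJ/h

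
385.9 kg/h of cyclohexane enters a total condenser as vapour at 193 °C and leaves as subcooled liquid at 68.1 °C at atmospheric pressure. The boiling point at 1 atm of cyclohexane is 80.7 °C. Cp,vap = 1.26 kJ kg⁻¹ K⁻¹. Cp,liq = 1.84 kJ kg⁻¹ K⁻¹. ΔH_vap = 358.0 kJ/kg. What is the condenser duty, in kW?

Q_c = 56.0 kW

vapour 193→80.7 °C: -141.5 kJ/kg
condensation at 80.7 °C: -358 kJ/kg
liquid 80.7→68.1 °C: -23.184 kJ/kg
Δh = -141.5 + -358 + -23.184 = -522.68 kJ/kg
Q = ṁ·Δh = 385.9 kg/h × -522.68 kJ/kg = -201700 kJ/h
|Q| = 56.029 kW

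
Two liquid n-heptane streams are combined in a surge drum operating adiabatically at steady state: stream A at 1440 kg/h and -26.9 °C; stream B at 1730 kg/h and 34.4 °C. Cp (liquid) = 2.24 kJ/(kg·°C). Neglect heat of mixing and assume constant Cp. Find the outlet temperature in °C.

Energy balance with Q = 0: Σ ṁᵢCp,ᵢ(T_out − Tᵢ) = 0
Σ ṁᵢCp,ᵢTᵢ = 1440×2.24×-26.9 + 1730×2.24×34.4 = 46538
Σ ṁᵢCp,ᵢ = 1440×2.24 + 1730×2.24 = 7100.8
T_out = 46538 / 7100.8 = 6.5539 °C

T_out = 6.55 °C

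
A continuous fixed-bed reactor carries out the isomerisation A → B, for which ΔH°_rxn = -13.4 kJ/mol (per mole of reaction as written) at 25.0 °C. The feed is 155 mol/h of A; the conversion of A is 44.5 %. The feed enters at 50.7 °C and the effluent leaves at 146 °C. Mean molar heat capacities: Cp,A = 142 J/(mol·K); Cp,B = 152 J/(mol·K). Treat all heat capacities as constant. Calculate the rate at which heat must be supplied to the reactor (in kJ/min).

Extent of reaction ξ = 0.445 × 155 = 68.975 mol/h
Reaction term: ξ·ΔH°_rxn = 68.975 × -13.4 = -924.26 kJ/h
Sensible, feed 50.7→25 °C: -565.66 kJ/h
Outlet flows (mol/h): A 86.025, B 68.975
Sensible, products 25→146 °C: 2746.7 kJ/h
Q = ΔH = 1256.7 kJ/h = 0.3491 kW
Heat supplied = 20.946 kJ/min

Q_in = 20.9 kJ/min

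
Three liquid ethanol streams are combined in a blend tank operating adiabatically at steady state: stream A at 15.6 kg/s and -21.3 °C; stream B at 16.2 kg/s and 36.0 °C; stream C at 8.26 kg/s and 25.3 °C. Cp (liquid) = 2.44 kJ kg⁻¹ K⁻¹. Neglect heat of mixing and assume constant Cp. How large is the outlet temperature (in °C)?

Adiabatic, steady state ⇒ Σ ṁᵢCp,ᵢ(T_out − Tᵢ) = 0
T_out = Σ ṁᵢCp,ᵢTᵢ / Σ ṁᵢCp,ᵢ
      = 1122.2 / 97.746 = 11.48 °C

T_out = 11.5 °C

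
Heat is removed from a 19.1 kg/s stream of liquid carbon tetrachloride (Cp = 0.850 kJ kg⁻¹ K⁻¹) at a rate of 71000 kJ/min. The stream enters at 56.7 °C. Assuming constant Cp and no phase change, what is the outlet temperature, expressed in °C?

Q = 71000 kJ/min = 1183.3 kJ/s
ΔT = Q/(ṁ·Cp) = 1183.3/(19.1×0.850) = 72.888 K
T_out = 56.7 − 72.888 = -16.188 °C

T_out = -16.2 °C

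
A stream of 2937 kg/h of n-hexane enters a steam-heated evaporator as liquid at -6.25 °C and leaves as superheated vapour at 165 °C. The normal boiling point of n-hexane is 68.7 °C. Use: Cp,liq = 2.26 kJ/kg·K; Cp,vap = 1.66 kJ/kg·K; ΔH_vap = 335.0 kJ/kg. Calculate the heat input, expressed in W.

liquid -6.25→68.7 °C: 169.39 kJ/kg
vaporisation at 68.7 °C: 335 kJ/kg
vapour 68.7→165 °C: 159.86 kJ/kg
Δh = 169.39 + 335 + 159.86 = 664.25 kJ/kg
Q = ṁ·Δh = 2937 kg/h × 664.25 kJ/kg = 1.9509e+06 kJ/h
|Q| = 541.91 kW = 541910 W

Q = 542000 W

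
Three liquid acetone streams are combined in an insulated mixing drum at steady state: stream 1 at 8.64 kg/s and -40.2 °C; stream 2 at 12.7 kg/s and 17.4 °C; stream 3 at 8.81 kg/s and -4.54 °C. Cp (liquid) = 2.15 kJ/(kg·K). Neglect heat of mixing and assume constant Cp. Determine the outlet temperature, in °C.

T_out = -5.52 °C

No heat crosses the boundary, so H_out = H_in.
Σ ṁᵢCp,ᵢTᵢ = 8.64×2.15×-40.2 + 12.7×2.15×17.4 + 8.81×2.15×-4.54 = -357.64
Σ ṁᵢCp,ᵢ = 8.64×2.15 + 12.7×2.15 + 8.81×2.15 = 64.822
T_out = -357.64 / 64.822 = -5.5173 °C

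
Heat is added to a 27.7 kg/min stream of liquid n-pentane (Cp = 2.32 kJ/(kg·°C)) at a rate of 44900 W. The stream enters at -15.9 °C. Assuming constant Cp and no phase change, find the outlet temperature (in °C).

T_out = 26.0 °C

Q = 44900 W = 2694 kJ/min
ΔT = Q/(ṁ·Cp) = 2694/(27.7×2.32) = 41.921 K
T_out = -15.9 + 41.921 = 26.021 °C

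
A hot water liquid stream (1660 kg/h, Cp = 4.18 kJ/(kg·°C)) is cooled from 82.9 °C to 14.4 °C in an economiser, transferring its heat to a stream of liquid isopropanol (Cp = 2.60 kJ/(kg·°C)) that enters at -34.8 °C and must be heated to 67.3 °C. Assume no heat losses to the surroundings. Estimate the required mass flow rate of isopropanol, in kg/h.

ṁ_c = 1790 kg/h

Heat released by hot stream: Q = 1660 × 4.18 × (82.9 − 14.4) = 475310 kJ/h
Energy balance on cold side (adiabatic exchanger): Q = ṁ_c·Cp_c·(T_c,out − T_c,in)
ṁ_c = 475310 / [2.60 × (67.3 − -34.8)] = 1790.5 kg/h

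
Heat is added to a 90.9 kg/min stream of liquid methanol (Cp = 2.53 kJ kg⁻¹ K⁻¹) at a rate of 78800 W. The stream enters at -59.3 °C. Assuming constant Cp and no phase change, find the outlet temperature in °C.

T_out = -38.7 °C

Q = 78800 W = 4728 kJ/min
ΔT = Q/(ṁ·Cp) = 4728/(90.9×2.53) = 20.559 K
T_out = -59.3 + 20.559 = -38.741 °C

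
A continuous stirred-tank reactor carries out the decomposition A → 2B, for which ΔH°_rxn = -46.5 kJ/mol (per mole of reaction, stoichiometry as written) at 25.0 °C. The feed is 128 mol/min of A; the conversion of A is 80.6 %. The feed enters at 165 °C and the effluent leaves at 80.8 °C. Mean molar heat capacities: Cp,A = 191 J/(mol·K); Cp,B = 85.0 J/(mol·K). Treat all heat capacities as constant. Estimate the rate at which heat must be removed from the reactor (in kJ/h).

Extent of reaction ξ = 0.806 × 128 = 103.17 mol/min
Reaction term: ξ·ΔH°_rxn = 103.17 × -46.5 = -4797.3 kJ/min
Sensible, feed 165→25 °C: -3422.7 kJ/min
Outlet flows (mol/min): A 24.832, B 206.34
Sensible, products 25→80.8 °C: 1243.3 kJ/min
Q = ΔH = -6976.7 kJ/min = -116.28 kW
Heat removed = 418600 kJ/h

Q_out = 419000 kJ/h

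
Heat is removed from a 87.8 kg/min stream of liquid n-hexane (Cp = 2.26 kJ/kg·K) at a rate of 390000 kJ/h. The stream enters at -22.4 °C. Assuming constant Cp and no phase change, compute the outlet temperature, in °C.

Q = 390000 kJ/h = 6500 kJ/min
ΔT = Q/(ṁ·Cp) = 6500/(87.8×2.26) = 32.757 K
T_out = -22.4 − 32.757 = -55.157 °C

T_out = -55.2 °C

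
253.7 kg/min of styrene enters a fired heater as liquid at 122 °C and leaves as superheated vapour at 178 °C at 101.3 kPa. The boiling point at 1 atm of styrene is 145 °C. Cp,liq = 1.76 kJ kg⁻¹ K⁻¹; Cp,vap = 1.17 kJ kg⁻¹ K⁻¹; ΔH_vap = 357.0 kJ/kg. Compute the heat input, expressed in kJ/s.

liquid 122→145 °C: 40.48 kJ/kg
vaporisation at 145 °C: 357 kJ/kg
vapour 145→178 °C: 38.61 kJ/kg
Δh = 40.48 + 357 + 38.61 = 436.09 kJ/kg
Q = ṁ·Δh = 253.7 kg/min × 436.09 kJ/kg = 110640 kJ/min
|Q| = 1843.9 kW

Q = 1840 kJ/s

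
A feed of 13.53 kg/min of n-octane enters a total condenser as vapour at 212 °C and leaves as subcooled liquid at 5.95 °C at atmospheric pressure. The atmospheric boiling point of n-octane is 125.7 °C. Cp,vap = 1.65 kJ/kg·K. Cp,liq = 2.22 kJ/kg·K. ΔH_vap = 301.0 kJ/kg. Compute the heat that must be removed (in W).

vapour 212→125.7 °C: -142.39 kJ/kg
condensation at 125.7 °C: -301 kJ/kg
liquid 125.7→5.95 °C: -265.85 kJ/kg
Δh = -142.39 + -301 + -265.85 = -709.24 kJ/kg
Q = ṁ·Δh = 13.53 kg/min × -709.24 kJ/kg = -9596 kJ/min
|Q| = 159.93 kW = 159930 W

Q_c = 160000 W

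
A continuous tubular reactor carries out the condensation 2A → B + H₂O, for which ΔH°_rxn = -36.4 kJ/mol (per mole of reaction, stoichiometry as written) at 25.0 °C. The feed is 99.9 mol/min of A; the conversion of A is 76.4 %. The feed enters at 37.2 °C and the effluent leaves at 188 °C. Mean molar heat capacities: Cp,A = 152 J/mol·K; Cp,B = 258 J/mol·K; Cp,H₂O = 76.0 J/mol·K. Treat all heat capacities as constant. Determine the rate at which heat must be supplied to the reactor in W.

Extent of reaction ξ = 0.764 × 99.9 / 2 = 38.162 mol/min
Reaction term: ξ·ΔH°_rxn = 38.162 × -36.4 = -1389.1 kJ/min
Sensible, feed 37.2→25 °C: -185.25 kJ/min
Outlet flows (mol/min): A 23.576, B 38.162, H₂O 38.162
Sensible, products 25→188 °C: 2661.7 kJ/min
Q = ΔH = 1087.4 kJ/min = 18.123 kW
Heat supplied = 18123 W

Q_in = 18100 W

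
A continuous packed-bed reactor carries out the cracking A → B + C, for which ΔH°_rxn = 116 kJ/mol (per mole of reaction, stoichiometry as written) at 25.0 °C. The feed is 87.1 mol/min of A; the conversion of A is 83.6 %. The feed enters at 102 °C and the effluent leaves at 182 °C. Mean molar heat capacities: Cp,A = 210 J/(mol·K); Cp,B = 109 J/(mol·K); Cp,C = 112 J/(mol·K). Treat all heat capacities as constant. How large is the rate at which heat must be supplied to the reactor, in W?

Extent of reaction ξ = 0.836 × 87.1 = 72.816 mol/min
Reaction term: ξ·ΔH°_rxn = 72.816 × 116 = 8446.6 kJ/min
Sensible, feed 102→25 °C: -1408.4 kJ/min
Outlet flows (mol/min): A 14.284, B 72.816, C 72.816
Sensible, products 25→182 °C: 2997.4 kJ/min
Q = ΔH = 10036 kJ/min = 167.26 kW
Heat supplied = 167260 W

Q_in = 167000 W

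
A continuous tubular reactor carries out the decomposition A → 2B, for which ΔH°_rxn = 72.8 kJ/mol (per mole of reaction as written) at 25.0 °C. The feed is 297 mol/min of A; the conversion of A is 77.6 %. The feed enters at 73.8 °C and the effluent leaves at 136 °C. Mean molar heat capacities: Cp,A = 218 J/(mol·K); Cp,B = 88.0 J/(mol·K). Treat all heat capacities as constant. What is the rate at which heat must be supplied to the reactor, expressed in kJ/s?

Extent of reaction ξ = 0.776 × 297 = 230.47 mol/min
Reaction term: ξ·ΔH°_rxn = 230.47 × 72.8 = 16778 kJ/min
Sensible, feed 73.8→25 °C: -3159.6 kJ/min
Outlet flows (mol/min): A 66.528, B 460.94
Sensible, products 25→136 °C: 6112.3 kJ/min
Q = ΔH = 19731 kJ/min = 328.85 kW
Heat supplied = 328.85 kJ/s

Q_in = 329 kJ/s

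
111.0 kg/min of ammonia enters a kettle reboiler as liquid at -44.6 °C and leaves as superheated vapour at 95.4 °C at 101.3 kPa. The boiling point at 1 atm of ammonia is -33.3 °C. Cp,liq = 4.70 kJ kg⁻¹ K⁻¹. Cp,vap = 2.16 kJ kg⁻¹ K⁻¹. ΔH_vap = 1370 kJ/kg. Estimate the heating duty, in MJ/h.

liquid -44.6→-33.3 °C: 53.11 kJ/kg
vaporisation at -33.3 °C: 1370 kJ/kg
vapour -33.3→95.4 °C: 277.99 kJ/kg
Δh = 53.11 + 1370 + 277.99 = 1701.1 kJ/kg
Q = ṁ·Δh = 111.0 kg/min × 1701.1 kJ/kg = 188820 kJ/min
|Q| = 3147 kW = 11329 MJ/h

Q = 11300 MJ/h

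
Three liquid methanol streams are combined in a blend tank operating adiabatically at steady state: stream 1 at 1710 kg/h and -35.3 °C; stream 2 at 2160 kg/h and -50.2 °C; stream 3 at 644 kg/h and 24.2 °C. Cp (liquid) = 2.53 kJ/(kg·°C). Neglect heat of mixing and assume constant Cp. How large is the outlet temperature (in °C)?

No heat crosses the boundary, so H_out = H_in.
T_out = Σ ṁᵢCp,ᵢTᵢ / Σ ṁᵢCp,ᵢ
      = -387620 / 11420 = -33.941 °C

T_out = -33.9 °C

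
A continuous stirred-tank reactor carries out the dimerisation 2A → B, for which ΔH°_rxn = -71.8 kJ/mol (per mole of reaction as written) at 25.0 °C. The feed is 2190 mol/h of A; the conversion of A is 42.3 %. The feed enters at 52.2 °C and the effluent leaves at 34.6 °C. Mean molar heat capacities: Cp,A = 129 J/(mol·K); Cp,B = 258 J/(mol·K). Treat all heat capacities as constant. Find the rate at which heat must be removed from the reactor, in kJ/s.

Extent of reaction ξ = 0.423 × 2190 / 2 = 463.19 mol/h
Reaction term: ξ·ΔH°_rxn = 463.19 × -71.8 = -33257 kJ/h
Sensible, feed 52.2→25 °C: -7684.3 kJ/h
Outlet flows (mol/h): A 1263.6, B 463.19
Sensible, products 25→34.6 °C: 2712.1 kJ/h
Q = ΔH = -38229 kJ/h = -10.619 kW
Heat removed = 10.619 kJ/s

Q_out = 10.6 kJ/s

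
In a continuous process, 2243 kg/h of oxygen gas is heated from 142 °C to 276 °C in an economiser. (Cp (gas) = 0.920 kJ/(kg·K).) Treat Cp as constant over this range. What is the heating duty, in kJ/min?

Q = 4610 kJ/min

Q = ṁ·Cp·ΔT = 2243 × 0.920 × (276 − 142) = 276520 kJ/h
Converting: 276520 / 3600 s = 76.81 kW
Heating duty = 4608.6 kJ/min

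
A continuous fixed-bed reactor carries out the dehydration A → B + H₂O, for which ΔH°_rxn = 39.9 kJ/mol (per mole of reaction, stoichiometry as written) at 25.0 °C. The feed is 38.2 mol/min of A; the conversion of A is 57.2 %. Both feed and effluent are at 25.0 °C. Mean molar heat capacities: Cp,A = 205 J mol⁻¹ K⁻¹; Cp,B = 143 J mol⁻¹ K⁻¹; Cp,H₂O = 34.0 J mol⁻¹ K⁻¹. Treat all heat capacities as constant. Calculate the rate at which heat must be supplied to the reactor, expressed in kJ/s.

Q_in = 14.5 kJ/s

Extent of reaction ξ = 0.572 × 38.2 = 21.85 mol/min
Reaction term: ξ·ΔH°_rxn = 21.85 × 39.9 = 871.83 kJ/min
Q = ΔH = 871.83 kJ/min = 14.531 kW
Heat supplied = 14.531 kJ/s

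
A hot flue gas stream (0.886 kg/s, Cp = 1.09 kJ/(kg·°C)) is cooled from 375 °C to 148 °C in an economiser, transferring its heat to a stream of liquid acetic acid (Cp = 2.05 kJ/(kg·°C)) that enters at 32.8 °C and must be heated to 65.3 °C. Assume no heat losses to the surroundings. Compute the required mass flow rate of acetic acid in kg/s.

ṁ_c = 3.29 kg/s

Heat released by hot stream: Q = 0.886 × 1.09 × (375 − 148) = 219.22 kJ/s
Energy balance on cold side (adiabatic exchanger): Q = ṁ_c·Cp_c·(T_c,out − T_c,in)
ṁ_c = 219.22 / [2.05 × (65.3 − 32.8)] = 3.2904 kg/s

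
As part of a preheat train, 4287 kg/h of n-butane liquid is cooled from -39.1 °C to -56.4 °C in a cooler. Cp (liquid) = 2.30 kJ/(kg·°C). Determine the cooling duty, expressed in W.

Q = ṁ·Cp·ΔT = 4287 × 2.30 × (-56.4 − -39.1) = -170580 kJ/h
Converting: 170580 / 3600 s = 47.383 kW
Cooling duty = 47383 W

Q_c = 47400 W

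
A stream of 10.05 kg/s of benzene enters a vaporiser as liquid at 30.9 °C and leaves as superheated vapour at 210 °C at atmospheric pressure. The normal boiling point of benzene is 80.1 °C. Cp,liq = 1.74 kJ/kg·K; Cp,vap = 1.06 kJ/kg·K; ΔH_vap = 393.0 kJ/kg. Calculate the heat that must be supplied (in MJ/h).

liquid 30.9→80.1 °C: 85.608 kJ/kg
vaporisation at 80.1 °C: 393 kJ/kg
vapour 80.1→210 °C: 137.69 kJ/kg
Δh = 85.608 + 393 + 137.69 = 616.3 kJ/kg
Q = ṁ·Δh = 10.05 kg/s × 616.3 kJ/kg = 6193.8 kJ/s
|Q| = 6193.8 kW = 22298 MJ/h

Q = 22300 MJ/h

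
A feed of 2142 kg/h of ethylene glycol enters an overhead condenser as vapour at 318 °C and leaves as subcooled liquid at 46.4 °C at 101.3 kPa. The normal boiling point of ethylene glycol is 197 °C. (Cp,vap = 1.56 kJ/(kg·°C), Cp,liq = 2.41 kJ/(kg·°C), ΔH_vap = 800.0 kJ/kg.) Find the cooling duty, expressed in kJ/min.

Q_c = 48300 kJ/min

vapour 318→197 °C: -188.76 kJ/kg
condensation at 197 °C: -800 kJ/kg
liquid 197→46.4 °C: -362.95 kJ/kg
Δh = -188.76 + -800 + -362.95 = -1351.7 kJ/kg
Q = ṁ·Δh = 2142 kg/h × -1351.7 kJ/kg = -2.8954e+06 kJ/h
|Q| = 804.27 kW = 48256 kJ/min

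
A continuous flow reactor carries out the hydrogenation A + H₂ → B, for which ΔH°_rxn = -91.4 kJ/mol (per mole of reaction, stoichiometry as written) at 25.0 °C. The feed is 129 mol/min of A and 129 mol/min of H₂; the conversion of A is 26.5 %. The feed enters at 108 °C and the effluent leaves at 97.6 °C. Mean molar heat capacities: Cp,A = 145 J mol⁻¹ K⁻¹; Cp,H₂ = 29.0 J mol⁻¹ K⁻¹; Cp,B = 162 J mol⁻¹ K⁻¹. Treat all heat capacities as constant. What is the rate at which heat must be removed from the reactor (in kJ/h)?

Q_out = 203000 kJ/h

Extent of reaction ξ = 0.265 × 129 = 34.185 mol/min
Reaction term: ξ·ΔH°_rxn = 34.185 × -91.4 = -3124.5 kJ/min
Sensible, feed 108→25 °C: -1863 kJ/min
Outlet flows (mol/min): A 94.815, H₂ 94.815, B 34.185
Sensible, products 25→97.6 °C: 1599.8 kJ/min
Q = ΔH = -3387.7 kJ/min = -56.462 kW
Heat removed = 203260 kJ/h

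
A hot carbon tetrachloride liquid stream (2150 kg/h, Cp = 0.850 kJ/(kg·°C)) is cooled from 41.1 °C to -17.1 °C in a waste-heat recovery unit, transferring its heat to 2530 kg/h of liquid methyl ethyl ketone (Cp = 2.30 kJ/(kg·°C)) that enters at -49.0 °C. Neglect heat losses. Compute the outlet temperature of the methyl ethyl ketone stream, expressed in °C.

T_c,out = -30.7 °C

Heat released by hot stream: Q = 2150 × 0.850 × (41.1 − -17.1) = 106360 kJ/h
Energy balance on cold side (adiabatic exchanger): Q = ṁ_c·Cp_c·(T_c,out − T_c,in)
T_c,out = -49.0 + 106360/(2530 × 2.30) = -30.722 °C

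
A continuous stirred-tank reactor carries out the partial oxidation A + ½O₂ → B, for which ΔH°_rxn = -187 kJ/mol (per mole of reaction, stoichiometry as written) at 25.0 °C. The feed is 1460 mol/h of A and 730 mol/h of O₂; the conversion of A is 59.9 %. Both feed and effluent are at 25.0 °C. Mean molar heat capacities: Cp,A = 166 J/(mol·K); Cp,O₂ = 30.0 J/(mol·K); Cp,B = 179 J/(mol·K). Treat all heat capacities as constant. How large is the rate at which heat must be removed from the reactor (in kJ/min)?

Extent of reaction ξ = 0.599 × 1460 = 874.54 mol/h
Reaction term: ξ·ΔH°_rxn = 874.54 × -187 = -163540 kJ/h
Q = ΔH = -163540 kJ/h = -45.427 kW
Heat removed = 2725.6 kJ/min

Q_out = 2730 kJ/min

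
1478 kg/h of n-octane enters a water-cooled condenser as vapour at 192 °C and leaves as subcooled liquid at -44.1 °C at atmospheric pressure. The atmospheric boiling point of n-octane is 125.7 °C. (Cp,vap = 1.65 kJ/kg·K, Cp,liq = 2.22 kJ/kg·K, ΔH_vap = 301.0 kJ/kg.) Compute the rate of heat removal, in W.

vapour 192→125.7 °C: -109.39 kJ/kg
condensation at 125.7 °C: -301 kJ/kg
liquid 125.7→-44.1 °C: -376.96 kJ/kg
Δh = -109.39 + -301 + -376.96 = -787.35 kJ/kg
Q = ṁ·Δh = 1478 kg/h × -787.35 kJ/kg = -1.1637e+06 kJ/h
|Q| = 323.25 kW = 323250 W

Q_c = 323000 W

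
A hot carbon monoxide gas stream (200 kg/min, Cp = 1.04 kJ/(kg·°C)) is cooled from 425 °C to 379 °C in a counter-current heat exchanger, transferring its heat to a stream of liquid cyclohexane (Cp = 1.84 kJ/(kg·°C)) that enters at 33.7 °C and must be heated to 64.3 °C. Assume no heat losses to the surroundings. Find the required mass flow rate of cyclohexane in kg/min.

ṁ_c = 170 kg/min

Heat released by hot stream: Q = 200 × 1.04 × (425 − 379) = 9568 kJ/min
Energy balance on cold side (adiabatic exchanger): Q = ṁ_c·Cp_c·(T_c,out − T_c,in)
ṁ_c = 9568 / [1.84 × (64.3 − 33.7)] = 169.93 kg/min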